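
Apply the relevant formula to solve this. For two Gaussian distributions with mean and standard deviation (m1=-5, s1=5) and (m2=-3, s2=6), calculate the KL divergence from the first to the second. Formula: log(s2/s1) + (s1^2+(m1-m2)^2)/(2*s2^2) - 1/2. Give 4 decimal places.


KL divergence between normal distributions:
KL = log(s2/s1) + (s1^2 + (m1-m2)^2)/(2*s2^2) - 1/2.
log(6/5) = 0.182322.
(5^2 + (-5--3)^2)/(2*6^2) = (25 + 4)/72 = 0.402778.
KL = 0.182322 + 0.402778 - 0.5 = 0.0851

0.0851


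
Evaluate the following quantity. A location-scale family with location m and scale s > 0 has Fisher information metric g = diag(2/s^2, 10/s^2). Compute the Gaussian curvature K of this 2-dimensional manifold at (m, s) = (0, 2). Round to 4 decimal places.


The metric has the form g = (A dm^2 + B ds^2)/s^2 with A = 2, B = 10.
Substitute u = sqrt(A/B)*m: g = B*(du^2 + ds^2)/s^2, i.e. B times the
Poincare upper half-plane metric, which has constant Gaussian curvature -1.
Scaling a 2D metric by a constant c divides the Gaussian curvature by c,
so K = -1/B = -1/(10) = -0.1000 everywhere (the point (m, s) = (0, 2) is irrelevant:
the curvature is constant).
The requested Gaussian curvature is K = -0.1000.

-0.1000


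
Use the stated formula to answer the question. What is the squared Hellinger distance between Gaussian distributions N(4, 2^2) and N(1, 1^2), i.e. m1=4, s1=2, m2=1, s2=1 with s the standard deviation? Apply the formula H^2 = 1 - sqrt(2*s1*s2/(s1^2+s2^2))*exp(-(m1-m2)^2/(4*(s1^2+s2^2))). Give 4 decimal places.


Squared Hellinger distance for Gaussians:
H^2 = 1 - sqrt(2*s1*s2/(s1^2+s2^2)) * exp(-(m1-m2)^2/(4*(s1^2+s2^2))).
s1^2 = 4, s2^2 = 1, s1^2+s2^2 = 5.
sqrt(2*2*1/(5)) = 0.894427.
(m1-m2)^2 = (3)^2 = 9.
exp(-9/(4*5)) = exp(-0.45) = 0.637628.
H^2 = 1 - 0.894427*0.637628 = 0.4297

0.4297


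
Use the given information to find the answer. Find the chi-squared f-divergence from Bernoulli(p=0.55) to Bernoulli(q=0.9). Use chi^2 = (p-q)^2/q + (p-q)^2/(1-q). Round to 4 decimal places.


Chi-squared divergence between Bernoulli distributions:
chi^2 = (p-q)^2/q + (p-q)^2/(1-q).
p = 0.55, q = 0.9, p-q = -0.35.
(p-q)^2 = 0.1225.
term1 = 0.1225/0.9 = 0.136111.
term2 = 0.1225/0.1 = 1.225.
chi^2 = 0.136111 + 1.225 = 1.3611

1.3611


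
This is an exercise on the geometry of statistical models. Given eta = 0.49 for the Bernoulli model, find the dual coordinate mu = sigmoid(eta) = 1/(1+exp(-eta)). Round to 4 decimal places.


Dual coordinate (expectation parameter) for Bernoulli:
mu = 1/(1+exp(-eta)).
eta = 0.49.
exp(-eta) = exp(-0.49) = 0.612626.
mu = 1/(1+0.612626) = 0.6201

0.6201


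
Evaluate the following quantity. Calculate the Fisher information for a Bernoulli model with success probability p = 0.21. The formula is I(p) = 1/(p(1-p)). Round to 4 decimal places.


For Bernoulli(p), Fisher information is I(p) = 1/(p*(1-p)).
p = 0.21, 1-p = 0.79.
p*(1-p) = 0.1659.
I(p) = 1/0.1659 = 6.0277

6.0277


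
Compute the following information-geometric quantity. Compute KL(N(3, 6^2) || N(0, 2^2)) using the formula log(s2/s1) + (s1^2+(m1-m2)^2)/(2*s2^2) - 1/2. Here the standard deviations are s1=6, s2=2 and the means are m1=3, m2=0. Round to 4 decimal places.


KL divergence between normal distributions:
KL = log(s2/s1) + (s1^2 + (m1-m2)^2)/(2*s2^2) - 1/2.
log(2/6) = -1.098612.
(6^2 + (3-0)^2)/(2*2^2) = (36 + 9)/8 = 5.625.
KL = -1.098612 + 5.625 - 0.5 = 4.0264

4.0264


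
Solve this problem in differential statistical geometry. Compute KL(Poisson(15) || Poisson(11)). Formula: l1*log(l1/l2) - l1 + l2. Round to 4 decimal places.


KL divergence for Poisson:
KL = l1*log(l1/l2) - l1 + l2.
l1 = 15, l2 = 11.
log(15/11) = 0.310155.
l1*log(l1/l2) = 15 * 0.310155 = 4.652324.
KL = 4.652324 - 15 + 11 = 0.6523

0.6523


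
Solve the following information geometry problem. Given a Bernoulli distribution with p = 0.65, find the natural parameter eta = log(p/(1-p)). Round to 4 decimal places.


Natural parameter for Bernoulli: eta = log(p/(1-p)).
p = 0.65, 1-p = 0.35.
p/(1-p) = 1.857143.
eta = log(1.857143) = 0.6190

0.6190


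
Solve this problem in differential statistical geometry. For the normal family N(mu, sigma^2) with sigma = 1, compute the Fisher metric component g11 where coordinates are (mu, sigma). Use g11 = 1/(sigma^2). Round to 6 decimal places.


For the 2-parameter normal family, the Fisher metric has:
  g11 = 1/sigma^2, g22 = 2/sigma^2.
sigma = 1, sigma^2 = 1.
g11 = 1.000000

1.000000


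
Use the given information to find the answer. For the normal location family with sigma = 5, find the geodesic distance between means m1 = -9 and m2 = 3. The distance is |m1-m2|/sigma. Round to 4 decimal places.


On the fixed-variance normal subfamily, geodesic distance = |m1-m2|/sigma.
|-9 - 3| = 12.
sigma = 5.
d = 12/5 = 2.4000

2.4000


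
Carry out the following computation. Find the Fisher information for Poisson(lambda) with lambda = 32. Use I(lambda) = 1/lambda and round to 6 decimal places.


Fisher information for Poisson: I(lambda) = 1/lambda.
lambda = 32.
I(lambda) = 1/32 = 0.031250

0.031250


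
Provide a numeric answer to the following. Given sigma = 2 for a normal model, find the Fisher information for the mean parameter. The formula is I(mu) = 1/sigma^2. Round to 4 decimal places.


The Fisher information for the mean of a normal distribution is I(mu) = 1/sigma^2.
sigma = 2, so sigma^2 = 4.
I(mu) = 1/4 = 0.2500

0.2500


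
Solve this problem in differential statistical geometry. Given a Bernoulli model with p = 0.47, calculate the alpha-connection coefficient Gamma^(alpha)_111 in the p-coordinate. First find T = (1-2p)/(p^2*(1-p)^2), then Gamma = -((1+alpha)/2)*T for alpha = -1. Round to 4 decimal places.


Skewness (Amari-Chentsov) tensor: T = (1-2p)/(p^2*(1-p)^2).
p = 0.47, 1-2p = 0.06, p^2 = 0.2209, (1-p)^2 = 0.2809.
T = 0.06/(0.2209 * 0.2809) = 0.96695.
In the p-coordinate, Gamma^(alpha) = Gamma^(0) - (alpha/2)*T with Gamma^(0) = (1/2)*g'(p) = -T/2,
so Gamma^(alpha) = -((1+alpha)/2)*T.
alpha = -1, -(1+alpha)/2 = 0.0.
Gamma = 0.0 * 0.96695 = 0.0000

0.0000


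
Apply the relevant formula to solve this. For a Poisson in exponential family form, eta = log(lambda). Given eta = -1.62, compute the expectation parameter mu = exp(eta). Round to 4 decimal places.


Expectation parameter for Poisson exponential family:
mu = exp(eta).
eta = -1.62.
mu = exp(-1.62) = 0.1979

0.1979


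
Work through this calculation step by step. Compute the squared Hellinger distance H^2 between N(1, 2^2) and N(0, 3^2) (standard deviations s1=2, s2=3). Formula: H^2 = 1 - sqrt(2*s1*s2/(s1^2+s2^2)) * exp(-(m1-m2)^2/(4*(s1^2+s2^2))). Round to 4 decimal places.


Squared Hellinger distance for Gaussians:
H^2 = 1 - sqrt(2*s1*s2/(s1^2+s2^2)) * exp(-(m1-m2)^2/(4*(s1^2+s2^2))).
s1^2 = 4, s2^2 = 9, s1^2+s2^2 = 13.
sqrt(2*2*3/(13)) = 0.960769.
(m1-m2)^2 = (1)^2 = 1.
exp(-1/(4*13)) = exp(-0.019231) = 0.980953.
H^2 = 1 - 0.960769*0.980953 = 0.0575

0.0575


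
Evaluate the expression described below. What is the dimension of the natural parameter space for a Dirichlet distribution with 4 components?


Exponential family dimension calculation:
Dirichlet with 4 components has 4 natural parameters.

4


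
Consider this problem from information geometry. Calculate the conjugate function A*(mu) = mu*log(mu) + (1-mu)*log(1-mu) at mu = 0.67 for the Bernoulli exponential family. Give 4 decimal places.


Legendre transform for Bernoulli:
A*(mu) = mu*log(mu) + (1-mu)*log(1-mu).
mu = 0.67, 1-mu = 0.33.
mu*log(mu) = 0.67*log(0.67) = -0.26832.
(1-mu)*log(1-mu) = 0.33*log(0.33) = -0.365859.
A* = -0.26832 + -0.365859 = -0.6342

-0.6342


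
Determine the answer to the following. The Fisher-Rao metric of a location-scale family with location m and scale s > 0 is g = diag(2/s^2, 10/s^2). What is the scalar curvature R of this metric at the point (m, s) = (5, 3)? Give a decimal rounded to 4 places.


The metric has the form g = (A dm^2 + B ds^2)/s^2 with A = 2, B = 10.
Substitute u = sqrt(A/B)*m: g = B*(du^2 + ds^2)/s^2, i.e. B times the
Poincare upper half-plane metric, which has constant Gaussian curvature -1.
Scaling a 2D metric by a constant c divides the Gaussian curvature by c,
so K = -1/B = -1/(10) = -0.1000 everywhere (the point (m, s) = (5, 3) is irrelevant:
the curvature is constant).
Scalar curvature in dimension 2: R = 2K = -2/(10) = -0.2000.

-0.2000


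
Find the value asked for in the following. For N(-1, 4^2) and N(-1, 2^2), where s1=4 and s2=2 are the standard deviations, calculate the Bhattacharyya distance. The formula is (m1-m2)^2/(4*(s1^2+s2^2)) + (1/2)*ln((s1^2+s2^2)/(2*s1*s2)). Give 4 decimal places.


Bhattacharyya distance between two Gaussians:
DB = (m1-m2)^2/(4*(s1^2+s2^2)) + (1/2)*ln((s1^2+s2^2)/(2*s1*s2)).
(m1-m2)^2 = (0)^2 = 0.
s1^2+s2^2 = 16 + 4 = 20.
term1 = 0/80 = 0.0.
term2 = 0.5*ln(20/16.0) = 0.111572.
DB = 0.0 + 0.111572 = 0.1116

0.1116


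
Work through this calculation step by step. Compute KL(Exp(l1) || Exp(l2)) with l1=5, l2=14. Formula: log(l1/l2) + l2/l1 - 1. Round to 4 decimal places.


KL divergence for exponential family:
KL = log(l1/l2) + l2/l1 - 1.
log(5/14) = -1.029619.
14/5 = 2.8.
KL = -1.029619 + 2.8 - 1 = 0.7704

0.7704


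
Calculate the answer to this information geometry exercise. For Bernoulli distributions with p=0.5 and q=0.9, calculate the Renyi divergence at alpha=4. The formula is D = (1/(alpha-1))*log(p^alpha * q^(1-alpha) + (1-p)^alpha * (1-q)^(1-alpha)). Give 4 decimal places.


Renyi divergence of order alpha between Bernoulli distributions:
D = (1/(alpha-1))*log(p^alpha * q^(1-alpha) + (1-p)^alpha * (1-q)^(1-alpha)).
alpha = 4, p = 0.5, q = 0.9.
p^alpha * q^(1-alpha) = 0.5^4 * 0.9^-3 = 0.085734.
(1-p)^alpha * (1-q)^(1-alpha) = 0.5^4 * 0.1^-3 = 62.5.
sum = 0.085734 + 62.5 = 62.585734.
D = (1/3)*log(62.585734) = 1.3788

1.3788


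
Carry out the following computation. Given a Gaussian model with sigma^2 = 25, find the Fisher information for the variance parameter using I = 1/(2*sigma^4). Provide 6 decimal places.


Fisher information for variance: I(sigma^2) = 1/(2*sigma^4).
sigma^2 = 25, so sigma^4 = 625.
I = 1/(2*625) = 1/1250 = 0.000800

0.000800


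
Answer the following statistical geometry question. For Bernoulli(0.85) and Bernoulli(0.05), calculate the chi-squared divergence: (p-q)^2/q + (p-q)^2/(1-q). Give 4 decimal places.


Chi-squared divergence between Bernoulli distributions:
chi^2 = (p-q)^2/q + (p-q)^2/(1-q).
p = 0.85, q = 0.05, p-q = 0.8.
(p-q)^2 = 0.64.
term1 = 0.64/0.05 = 12.8.
term2 = 0.64/0.95 = 0.673684.
chi^2 = 12.8 + 0.673684 = 13.4737

13.4737


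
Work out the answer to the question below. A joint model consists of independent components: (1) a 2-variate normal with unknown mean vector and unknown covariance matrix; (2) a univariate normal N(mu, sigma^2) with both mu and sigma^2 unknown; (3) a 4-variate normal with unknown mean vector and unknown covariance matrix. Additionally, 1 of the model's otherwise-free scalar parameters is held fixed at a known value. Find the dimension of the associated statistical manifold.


The dimension of a statistical manifold equals the number of free
(independent) real parameters of the model. For a product of independent
blocks the parameter counts add.
- 2-variate normal: 2 (mean) + 2*3/2 = 3 (symmetric covariance) = 5.
- normal (mu, sigma^2): 2.
- 4-variate normal: 4 (mean) + 4*5/2 = 10 (symmetric covariance) = 14.
Total = 5 + 2 + 14 = 21.
1 parameter(s) fixed at known values: 21 - 1 = 20.
Dimension = 20

20


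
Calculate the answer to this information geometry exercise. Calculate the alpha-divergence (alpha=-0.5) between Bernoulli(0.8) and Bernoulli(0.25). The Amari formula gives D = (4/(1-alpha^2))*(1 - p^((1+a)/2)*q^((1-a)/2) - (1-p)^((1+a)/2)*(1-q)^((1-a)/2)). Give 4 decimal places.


Amari alpha-divergence:
D = (4/(1-alpha^2))*(1 - p^((1+a)/2)*q^((1-a)/2) - (1-p)^((1+a)/2)*(1-q)^((1-a)/2)).
alpha = -0.5, p = 0.8, q = 0.25.
e1 = (1+alpha)/2 = 0.25, e2 = (1-alpha)/2 = 0.75.
t1 = p^e1 * q^e2 = 0.8^0.25 * 0.25^0.75 = 0.33437.
t2 = (1-p)^e1 * (1-q)^e2 = 0.2^0.25 * 0.75^0.75 = 0.538956.
4/(1-alpha^2) = 5.333333.
D = 5.333333*(1 - 0.33437 - 0.538956) = 0.6756

0.6756


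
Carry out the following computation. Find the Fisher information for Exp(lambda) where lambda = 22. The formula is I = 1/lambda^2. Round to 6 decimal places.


Fisher information for exponential: I(lambda) = 1/lambda^2.
lambda = 22, lambda^2 = 484.
I = 1/484 = 0.002066

0.002066


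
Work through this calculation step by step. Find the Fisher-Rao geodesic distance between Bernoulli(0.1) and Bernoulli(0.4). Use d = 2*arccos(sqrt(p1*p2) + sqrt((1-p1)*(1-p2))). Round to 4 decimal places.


Geodesic distance on Bernoulli manifold:
d(p1,p2) = 2*arccos(sqrt(p1*p2) + sqrt((1-p1)*(1-p2))).
sqrt(p1*p2) = sqrt(0.1*0.4) = 0.2.
sqrt((1-p1)*(1-p2)) = sqrt(0.9*0.6) = 0.734847.
arg = 0.2 + 0.734847 = 0.934847.
d = 2*arccos(0.934847) = 0.7259

0.7259


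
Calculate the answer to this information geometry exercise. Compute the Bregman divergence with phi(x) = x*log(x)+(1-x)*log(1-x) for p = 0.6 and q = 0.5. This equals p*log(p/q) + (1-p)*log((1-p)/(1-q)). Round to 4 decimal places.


Bregman divergence with negative entropy generator:
D = p*log(p/q) + (1-p)*log((1-p)/(1-q)).
p = 0.6, q = 0.5.
p*log(p/q) = 0.6*log(0.6/0.5) = 0.109393.
(1-p)*log((1-p)/(1-q)) = 0.4*log(0.4/0.5) = -0.089257.
D = 0.109393 + -0.089257 = 0.0201

0.0201


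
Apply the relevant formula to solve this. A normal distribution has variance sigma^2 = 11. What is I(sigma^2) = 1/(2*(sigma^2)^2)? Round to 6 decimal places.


Fisher information for variance: I(sigma^2) = 1/(2*sigma^4).
sigma^2 = 11, so sigma^4 = 121.
I = 1/(2*121) = 1/242 = 0.004132

0.004132


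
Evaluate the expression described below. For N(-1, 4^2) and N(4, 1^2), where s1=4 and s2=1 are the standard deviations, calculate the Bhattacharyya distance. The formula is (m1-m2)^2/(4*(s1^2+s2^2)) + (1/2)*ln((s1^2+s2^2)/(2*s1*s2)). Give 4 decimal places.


Bhattacharyya distance between two Gaussians:
DB = (m1-m2)^2/(4*(s1^2+s2^2)) + (1/2)*ln((s1^2+s2^2)/(2*s1*s2)).
(m1-m2)^2 = (-5)^2 = 25.
s1^2+s2^2 = 16 + 1 = 17.
term1 = 25/68 = 0.367647.
term2 = 0.5*ln(17/8.0) = 0.376886.
DB = 0.367647 + 0.376886 = 0.7445

0.7445


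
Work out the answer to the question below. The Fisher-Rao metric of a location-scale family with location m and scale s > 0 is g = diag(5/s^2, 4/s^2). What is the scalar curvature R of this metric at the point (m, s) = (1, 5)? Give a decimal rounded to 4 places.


The metric has the form g = (A dm^2 + B ds^2)/s^2 with A = 5, B = 4.
Substitute u = sqrt(A/B)*m: g = B*(du^2 + ds^2)/s^2, i.e. B times the
Poincare upper half-plane metric, which has constant Gaussian curvature -1.
Scaling a 2D metric by a constant c divides the Gaussian curvature by c,
so K = -1/B = -1/(4) = -0.2500 everywhere (the point (m, s) = (1, 5) is irrelevant:
the curvature is constant).
Scalar curvature in dimension 2: R = 2K = -2/(4) = -0.5000.

-0.5000


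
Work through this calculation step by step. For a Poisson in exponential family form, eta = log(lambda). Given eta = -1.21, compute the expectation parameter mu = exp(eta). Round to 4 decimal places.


Expectation parameter for Poisson exponential family:
mu = exp(eta).
eta = -1.21.
mu = exp(-1.21) = 0.2982

0.2982


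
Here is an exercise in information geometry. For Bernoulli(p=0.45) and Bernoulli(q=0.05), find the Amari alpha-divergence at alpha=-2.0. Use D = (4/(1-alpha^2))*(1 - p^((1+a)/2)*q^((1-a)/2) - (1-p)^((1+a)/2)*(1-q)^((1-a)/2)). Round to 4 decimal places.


Amari alpha-divergence:
D = (4/(1-alpha^2))*(1 - p^((1+a)/2)*q^((1-a)/2) - (1-p)^((1+a)/2)*(1-q)^((1-a)/2)).
alpha = -2.0, p = 0.45, q = 0.05.
e1 = (1+alpha)/2 = -0.5, e2 = (1-alpha)/2 = 1.5.
t1 = p^e1 * q^e2 = 0.45^-0.5 * 0.05^1.5 = 0.016667.
t2 = (1-p)^e1 * (1-q)^e2 = 0.55^-0.5 * 0.95^1.5 = 1.248545.
4/(1-alpha^2) = -1.333333.
D = -1.333333*(1 - 0.016667 - 1.248545) = 0.3536

0.3536


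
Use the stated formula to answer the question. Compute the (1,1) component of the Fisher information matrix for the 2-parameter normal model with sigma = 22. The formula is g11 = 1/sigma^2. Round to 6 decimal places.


For the 2-parameter normal family, the Fisher metric has:
  g11 = 1/sigma^2, g22 = 2/sigma^2.
sigma = 22, sigma^2 = 484.
g11 = 0.002066

0.002066


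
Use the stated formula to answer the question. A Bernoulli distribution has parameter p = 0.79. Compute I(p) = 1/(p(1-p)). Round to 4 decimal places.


For Bernoulli(p), Fisher information is I(p) = 1/(p*(1-p)).
p = 0.79, 1-p = 0.21.
p*(1-p) = 0.1659.
I(p) = 1/0.1659 = 6.0277

6.0277


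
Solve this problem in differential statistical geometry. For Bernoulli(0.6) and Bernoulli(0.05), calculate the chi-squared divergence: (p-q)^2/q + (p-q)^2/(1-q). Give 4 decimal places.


Chi-squared divergence between Bernoulli distributions:
chi^2 = (p-q)^2/q + (p-q)^2/(1-q).
p = 0.6, q = 0.05, p-q = 0.55.
(p-q)^2 = 0.3025.
term1 = 0.3025/0.05 = 6.05.
term2 = 0.3025/0.95 = 0.318421.
chi^2 = 6.05 + 0.318421 = 6.3684

6.3684


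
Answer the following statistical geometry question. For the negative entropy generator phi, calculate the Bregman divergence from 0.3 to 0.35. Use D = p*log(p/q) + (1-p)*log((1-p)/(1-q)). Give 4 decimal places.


Bregman divergence with negative entropy generator:
D = p*log(p/q) + (1-p)*log((1-p)/(1-q)).
p = 0.3, q = 0.35.
p*log(p/q) = 0.3*log(0.3/0.35) = -0.046245.
(1-p)*log((1-p)/(1-q)) = 0.7*log(0.7/0.65) = 0.051876.
D = -0.046245 + 0.051876 = 0.0056

0.0056


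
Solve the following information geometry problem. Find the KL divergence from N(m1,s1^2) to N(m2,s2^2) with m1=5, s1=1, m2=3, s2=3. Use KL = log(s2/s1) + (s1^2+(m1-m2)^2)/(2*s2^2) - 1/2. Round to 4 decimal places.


KL divergence between normal distributions:
KL = log(s2/s1) + (s1^2 + (m1-m2)^2)/(2*s2^2) - 1/2.
log(3/1) = 1.098612.
(1^2 + (5-3)^2)/(2*3^2) = (1 + 4)/18 = 0.277778.
KL = 1.098612 + 0.277778 - 0.5 = 0.8764

0.8764


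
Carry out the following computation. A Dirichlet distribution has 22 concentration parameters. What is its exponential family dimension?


Exponential family dimension calculation:
Dirichlet with 22 components has 22 natural parameters.

22


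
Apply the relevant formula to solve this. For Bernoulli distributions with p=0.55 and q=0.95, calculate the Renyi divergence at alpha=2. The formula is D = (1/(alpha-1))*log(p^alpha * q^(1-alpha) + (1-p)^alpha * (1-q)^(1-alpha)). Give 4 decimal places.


Renyi divergence of order alpha between Bernoulli distributions:
D = (1/(alpha-1))*log(p^alpha * q^(1-alpha) + (1-p)^alpha * (1-q)^(1-alpha)).
alpha = 2, p = 0.55, q = 0.95.
p^alpha * q^(1-alpha) = 0.55^2 * 0.95^-1 = 0.318421.
(1-p)^alpha * (1-q)^(1-alpha) = 0.45^2 * 0.05^-1 = 4.05.
sum = 0.318421 + 4.05 = 4.368421.
D = (1/1)*log(4.368421) = 1.4744

1.4744


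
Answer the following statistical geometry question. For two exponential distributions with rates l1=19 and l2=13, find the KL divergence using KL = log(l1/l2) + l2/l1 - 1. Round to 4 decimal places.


KL divergence for exponential family:
KL = log(l1/l2) + l2/l1 - 1.
log(19/13) = 0.37949.
13/19 = 0.684211.
KL = 0.37949 + 0.684211 - 1 = 0.0637

0.0637


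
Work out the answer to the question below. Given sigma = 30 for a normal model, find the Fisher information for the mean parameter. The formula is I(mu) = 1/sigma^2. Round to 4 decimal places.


The Fisher information for the mean of a normal distribution is I(mu) = 1/sigma^2.
sigma = 30, so sigma^2 = 900.
I(mu) = 1/900 = 0.0011

0.0011


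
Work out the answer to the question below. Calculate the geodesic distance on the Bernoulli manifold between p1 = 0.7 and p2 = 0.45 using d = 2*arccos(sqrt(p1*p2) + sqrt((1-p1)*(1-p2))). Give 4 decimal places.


Geodesic distance on Bernoulli manifold:
d(p1,p2) = 2*arccos(sqrt(p1*p2) + sqrt((1-p1)*(1-p2))).
sqrt(p1*p2) = sqrt(0.7*0.45) = 0.561249.
sqrt((1-p1)*(1-p2)) = sqrt(0.3*0.55) = 0.406202.
arg = 0.561249 + 0.406202 = 0.967451.
d = 2*arccos(0.967451) = 0.5117

0.5117


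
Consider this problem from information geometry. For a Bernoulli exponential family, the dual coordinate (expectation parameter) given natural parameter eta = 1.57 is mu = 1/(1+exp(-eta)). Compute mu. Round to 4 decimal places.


Dual coordinate (expectation parameter) for Bernoulli:
mu = 1/(1+exp(-eta)).
eta = 1.57.
exp(-eta) = exp(-1.57) = 0.208045.
mu = 1/(1+0.208045) = 0.8278

0.8278


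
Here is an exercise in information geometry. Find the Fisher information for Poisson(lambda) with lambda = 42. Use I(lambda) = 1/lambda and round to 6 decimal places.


Fisher information for Poisson: I(lambda) = 1/lambda.
lambda = 42.
I(lambda) = 1/42 = 0.023810

0.023810


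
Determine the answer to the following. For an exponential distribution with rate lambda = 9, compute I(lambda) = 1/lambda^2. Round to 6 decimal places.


Fisher information for exponential: I(lambda) = 1/lambda^2.
lambda = 9, lambda^2 = 81.
I = 1/81 = 0.012346

0.012346


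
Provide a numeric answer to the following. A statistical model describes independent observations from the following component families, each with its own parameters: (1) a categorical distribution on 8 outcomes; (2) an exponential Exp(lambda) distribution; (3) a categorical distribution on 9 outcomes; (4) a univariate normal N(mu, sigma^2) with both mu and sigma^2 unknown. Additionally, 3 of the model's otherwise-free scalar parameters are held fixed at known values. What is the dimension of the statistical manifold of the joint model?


The dimension of a statistical manifold equals the number of free
(independent) real parameters of the model. For a product of independent
blocks the parameter counts add.
- categorical on 8 outcomes (probabilities sum to 1): 8-1 = 7.
- exponential (lambda): 1.
- categorical on 9 outcomes (probabilities sum to 1): 9-1 = 8.
- normal (mu, sigma^2): 2.
Total = 7 + 1 + 8 + 2 = 18.
3 parameter(s) fixed at known values: 18 - 3 = 15.
Dimension = 15

15


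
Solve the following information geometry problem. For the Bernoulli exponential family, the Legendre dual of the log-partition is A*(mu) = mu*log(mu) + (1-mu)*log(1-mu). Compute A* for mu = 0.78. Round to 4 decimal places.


Legendre transform for Bernoulli:
A*(mu) = mu*log(mu) + (1-mu)*log(1-mu).
mu = 0.78, 1-mu = 0.22.
mu*log(mu) = 0.78*log(0.78) = -0.1938.
(1-mu)*log(1-mu) = 0.22*log(0.22) = -0.333108.
A* = -0.1938 + -0.333108 = -0.5269

-0.5269


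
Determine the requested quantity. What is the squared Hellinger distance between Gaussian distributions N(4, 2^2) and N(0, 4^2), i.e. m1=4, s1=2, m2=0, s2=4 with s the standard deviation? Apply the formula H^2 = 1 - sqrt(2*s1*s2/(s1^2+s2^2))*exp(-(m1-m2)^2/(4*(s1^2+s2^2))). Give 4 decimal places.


Squared Hellinger distance for Gaussians:
H^2 = 1 - sqrt(2*s1*s2/(s1^2+s2^2)) * exp(-(m1-m2)^2/(4*(s1^2+s2^2))).
s1^2 = 4, s2^2 = 16, s1^2+s2^2 = 20.
sqrt(2*2*4/(20)) = 0.894427.
(m1-m2)^2 = (4)^2 = 16.
exp(-16/(4*20)) = exp(-0.2) = 0.818731.
H^2 = 1 - 0.894427*0.818731 = 0.2677

0.2677


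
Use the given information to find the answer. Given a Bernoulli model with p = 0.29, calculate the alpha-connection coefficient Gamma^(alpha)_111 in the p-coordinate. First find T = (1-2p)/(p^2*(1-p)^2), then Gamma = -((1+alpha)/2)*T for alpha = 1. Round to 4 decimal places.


Skewness (Amari-Chentsov) tensor: T = (1-2p)/(p^2*(1-p)^2).
p = 0.29, 1-2p = 0.42, p^2 = 0.0841, (1-p)^2 = 0.5041.
T = 0.42/(0.0841 * 0.5041) = 9.906873.
In the p-coordinate, Gamma^(alpha) = Gamma^(0) - (alpha/2)*T with Gamma^(0) = (1/2)*g'(p) = -T/2,
so Gamma^(alpha) = -((1+alpha)/2)*T.
alpha = 1, -(1+alpha)/2 = -1.0.
Gamma = -1.0 * 9.906873 = -9.9069

-9.9069


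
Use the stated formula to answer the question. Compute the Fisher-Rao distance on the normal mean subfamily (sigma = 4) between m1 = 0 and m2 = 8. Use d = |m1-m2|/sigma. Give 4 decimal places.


On the fixed-variance normal subfamily, geodesic distance = |m1-m2|/sigma.
|0 - 8| = 8.
sigma = 4.
d = 8/4 = 2.0000

2.0000


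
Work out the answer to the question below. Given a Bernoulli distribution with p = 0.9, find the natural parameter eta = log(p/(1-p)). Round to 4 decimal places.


Natural parameter for Bernoulli: eta = log(p/(1-p)).
p = 0.9, 1-p = 0.1.
p/(1-p) = 9.0.
eta = log(9.0) = 2.1972

2.1972


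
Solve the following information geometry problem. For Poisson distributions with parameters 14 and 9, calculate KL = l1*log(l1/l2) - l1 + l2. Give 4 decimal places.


KL divergence for Poisson:
KL = l1*log(l1/l2) - l1 + l2.
l1 = 14, l2 = 9.
log(14/9) = 0.441833.
l1*log(l1/l2) = 14 * 0.441833 = 6.185659.
KL = 6.185659 - 14 + 9 = 1.1857

1.1857


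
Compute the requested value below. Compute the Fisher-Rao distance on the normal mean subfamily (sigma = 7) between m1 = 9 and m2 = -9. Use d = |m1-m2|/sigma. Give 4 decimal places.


On the fixed-variance normal subfamily, geodesic distance = |m1-m2|/sigma.
|9 - -9| = 18.
sigma = 7.
d = 18/7 = 2.5714

2.5714


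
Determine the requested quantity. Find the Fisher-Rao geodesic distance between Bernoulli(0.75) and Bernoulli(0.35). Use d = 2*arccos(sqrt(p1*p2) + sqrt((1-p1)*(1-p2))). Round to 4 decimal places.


Geodesic distance on Bernoulli manifold:
d(p1,p2) = 2*arccos(sqrt(p1*p2) + sqrt((1-p1)*(1-p2))).
sqrt(p1*p2) = sqrt(0.75*0.35) = 0.512348.
sqrt((1-p1)*(1-p2)) = sqrt(0.25*0.65) = 0.403113.
arg = 0.512348 + 0.403113 = 0.91546.
d = 2*arccos(0.91546) = 0.8283

0.8283


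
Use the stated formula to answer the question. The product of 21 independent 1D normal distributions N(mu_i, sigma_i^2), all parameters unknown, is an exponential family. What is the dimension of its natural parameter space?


Exponential family dimension calculation:
Each univariate normal has two natural parameters (mu/sigma^2 and -1/(2 sigma^2)).
With 21 independent components, dim = 2 * 21 = 42.

42


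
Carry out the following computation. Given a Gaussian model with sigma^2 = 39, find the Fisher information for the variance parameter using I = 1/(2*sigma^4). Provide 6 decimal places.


Fisher information for variance: I(sigma^2) = 1/(2*sigma^4).
sigma^2 = 39, so sigma^4 = 1521.
I = 1/(2*1521) = 1/3042 = 0.000329

0.000329


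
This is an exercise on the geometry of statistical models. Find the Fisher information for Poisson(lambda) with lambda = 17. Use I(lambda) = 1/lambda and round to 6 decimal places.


Fisher information for Poisson: I(lambda) = 1/lambda.
lambda = 17.
I(lambda) = 1/17 = 0.058824

0.058824


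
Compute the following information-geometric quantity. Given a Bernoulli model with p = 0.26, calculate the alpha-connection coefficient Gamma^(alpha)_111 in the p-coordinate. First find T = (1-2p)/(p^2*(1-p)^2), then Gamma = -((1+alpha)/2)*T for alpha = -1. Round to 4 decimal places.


Skewness (Amari-Chentsov) tensor: T = (1-2p)/(p^2*(1-p)^2).
p = 0.26, 1-2p = 0.48, p^2 = 0.0676, (1-p)^2 = 0.5476.
T = 0.48/(0.0676 * 0.5476) = 12.966749.
In the p-coordinate, Gamma^(alpha) = Gamma^(0) - (alpha/2)*T with Gamma^(0) = (1/2)*g'(p) = -T/2,
so Gamma^(alpha) = -((1+alpha)/2)*T.
alpha = -1, -(1+alpha)/2 = 0.0.
Gamma = 0.0 * 12.966749 = 0.0000

0.0000


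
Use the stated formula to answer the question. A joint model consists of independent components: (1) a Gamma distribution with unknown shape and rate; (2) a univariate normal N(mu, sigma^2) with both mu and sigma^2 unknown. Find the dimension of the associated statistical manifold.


The dimension of a statistical manifold equals the number of free
(independent) real parameters of the model. For a product of independent
blocks the parameter counts add.
- Gamma (shape, rate): 2.
- normal (mu, sigma^2): 2.
Total = 2 + 2 = 4.
Dimension = 4

4


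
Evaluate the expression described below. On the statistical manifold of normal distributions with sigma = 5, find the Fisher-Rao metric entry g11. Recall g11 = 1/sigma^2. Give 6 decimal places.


For the 2-parameter normal family, the Fisher metric has:
  g11 = 1/sigma^2, g22 = 2/sigma^2.
sigma = 5, sigma^2 = 25.
g11 = 0.040000

0.040000


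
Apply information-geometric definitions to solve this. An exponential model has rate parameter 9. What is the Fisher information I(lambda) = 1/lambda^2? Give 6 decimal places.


Fisher information for exponential: I(lambda) = 1/lambda^2.
lambda = 9, lambda^2 = 81.
I = 1/81 = 0.012346

0.012346


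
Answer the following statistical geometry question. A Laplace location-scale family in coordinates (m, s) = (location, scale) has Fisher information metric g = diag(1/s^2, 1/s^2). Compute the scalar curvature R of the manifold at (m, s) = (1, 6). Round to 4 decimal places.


The metric has the form g = (A dm^2 + B ds^2)/s^2 with A = 1, B = 1.
Substitute u = sqrt(A/B)*m: g = B*(du^2 + ds^2)/s^2, i.e. B times the
Poincare upper half-plane metric, which has constant Gaussian curvature -1.
Scaling a 2D metric by a constant c divides the Gaussian curvature by c,
so K = -1/B = -1/(1) = -1.0000 everywhere (the point (m, s) = (1, 6) is irrelevant:
the curvature is constant).
Scalar curvature in dimension 2: R = 2K = -2/(1) = -2.0000.

-2.0000


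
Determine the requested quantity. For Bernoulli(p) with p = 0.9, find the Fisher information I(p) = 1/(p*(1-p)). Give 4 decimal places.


For Bernoulli(p), Fisher information is I(p) = 1/(p*(1-p)).
p = 0.9, 1-p = 0.1.
p*(1-p) = 0.09.
I(p) = 1/0.09 = 11.1111

11.1111


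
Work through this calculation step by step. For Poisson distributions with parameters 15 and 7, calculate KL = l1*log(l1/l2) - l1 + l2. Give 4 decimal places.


KL divergence for Poisson:
KL = l1*log(l1/l2) - l1 + l2.
l1 = 15, l2 = 7.
log(15/7) = 0.76214.
l1*log(l1/l2) = 15 * 0.76214 = 11.432101.
KL = 11.432101 - 15 + 7 = 3.4321

3.4321


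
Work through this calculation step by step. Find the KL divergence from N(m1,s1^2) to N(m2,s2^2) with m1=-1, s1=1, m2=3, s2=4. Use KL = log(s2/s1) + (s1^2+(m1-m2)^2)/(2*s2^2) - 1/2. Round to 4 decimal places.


KL divergence between normal distributions:
KL = log(s2/s1) + (s1^2 + (m1-m2)^2)/(2*s2^2) - 1/2.
log(4/1) = 1.386294.
(1^2 + (-1-3)^2)/(2*4^2) = (1 + 16)/32 = 0.53125.
KL = 1.386294 + 0.53125 - 0.5 = 1.4175

1.4175


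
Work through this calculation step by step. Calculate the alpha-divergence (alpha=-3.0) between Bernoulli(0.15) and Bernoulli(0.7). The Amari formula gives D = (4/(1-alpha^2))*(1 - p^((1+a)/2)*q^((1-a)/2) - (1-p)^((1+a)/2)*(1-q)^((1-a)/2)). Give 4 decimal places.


Amari alpha-divergence:
D = (4/(1-alpha^2))*(1 - p^((1+a)/2)*q^((1-a)/2) - (1-p)^((1+a)/2)*(1-q)^((1-a)/2)).
alpha = -3.0, p = 0.15, q = 0.7.
e1 = (1+alpha)/2 = -1.0, e2 = (1-alpha)/2 = 2.0.
t1 = p^e1 * q^e2 = 0.15^-1.0 * 0.7^2.0 = 3.266667.
t2 = (1-p)^e1 * (1-q)^e2 = 0.85^-1.0 * 0.3^2.0 = 0.105882.
4/(1-alpha^2) = -0.5.
D = -0.5*(1 - 3.266667 - 0.105882) = 1.1863

1.1863


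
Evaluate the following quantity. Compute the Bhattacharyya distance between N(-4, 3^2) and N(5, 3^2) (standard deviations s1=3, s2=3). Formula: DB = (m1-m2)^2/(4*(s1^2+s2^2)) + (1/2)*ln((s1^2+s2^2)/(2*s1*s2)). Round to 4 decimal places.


Bhattacharyya distance between two Gaussians:
DB = (m1-m2)^2/(4*(s1^2+s2^2)) + (1/2)*ln((s1^2+s2^2)/(2*s1*s2)).
(m1-m2)^2 = (-9)^2 = 81.
s1^2+s2^2 = 9 + 9 = 18.
term1 = 81/72 = 1.125.
term2 = 0.5*ln(18/18.0) = 0.0.
DB = 1.125 + 0.0 = 1.1250

1.1250


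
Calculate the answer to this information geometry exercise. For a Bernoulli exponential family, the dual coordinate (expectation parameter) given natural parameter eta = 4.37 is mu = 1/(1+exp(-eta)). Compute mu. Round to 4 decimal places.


Dual coordinate (expectation parameter) for Bernoulli:
mu = 1/(1+exp(-eta)).
eta = 4.37.
exp(-eta) = exp(-4.37) = 0.012651.
mu = 1/(1+0.012651) = 0.9875

0.9875


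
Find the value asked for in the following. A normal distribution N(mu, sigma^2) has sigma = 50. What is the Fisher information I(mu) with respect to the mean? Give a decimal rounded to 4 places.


The Fisher information for the mean of a normal distribution is I(mu) = 1/sigma^2.
sigma = 50, so sigma^2 = 2500.
I(mu) = 1/2500 = 0.0004

0.0004


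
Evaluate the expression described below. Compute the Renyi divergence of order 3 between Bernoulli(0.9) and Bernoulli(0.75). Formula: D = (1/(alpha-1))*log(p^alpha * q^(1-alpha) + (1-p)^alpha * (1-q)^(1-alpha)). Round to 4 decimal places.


Renyi divergence of order alpha between Bernoulli distributions:
D = (1/(alpha-1))*log(p^alpha * q^(1-alpha) + (1-p)^alpha * (1-q)^(1-alpha)).
alpha = 3, p = 0.9, q = 0.75.
p^alpha * q^(1-alpha) = 0.9^3 * 0.75^-2 = 1.296.
(1-p)^alpha * (1-q)^(1-alpha) = 0.1^3 * 0.25^-2 = 0.016.
sum = 1.296 + 0.016 = 1.312.
D = (1/2)*log(1.312) = 0.1358

0.1358


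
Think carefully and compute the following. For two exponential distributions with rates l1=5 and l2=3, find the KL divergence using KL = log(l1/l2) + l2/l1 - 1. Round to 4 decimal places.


KL divergence for exponential family:
KL = log(l1/l2) + l2/l1 - 1.
log(5/3) = 0.510826.
3/5 = 0.6.
KL = 0.510826 + 0.6 - 1 = 0.1108

0.1108


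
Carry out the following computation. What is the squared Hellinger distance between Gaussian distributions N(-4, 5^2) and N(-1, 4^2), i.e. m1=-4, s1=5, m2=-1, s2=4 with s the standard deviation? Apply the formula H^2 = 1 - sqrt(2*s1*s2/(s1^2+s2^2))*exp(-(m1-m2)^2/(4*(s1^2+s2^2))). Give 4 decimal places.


Squared Hellinger distance for Gaussians:
H^2 = 1 - sqrt(2*s1*s2/(s1^2+s2^2)) * exp(-(m1-m2)^2/(4*(s1^2+s2^2))).
s1^2 = 25, s2^2 = 16, s1^2+s2^2 = 41.
sqrt(2*5*4/(41)) = 0.98773.
(m1-m2)^2 = (-3)^2 = 9.
exp(-9/(4*41)) = exp(-0.054878) = 0.946601.
H^2 = 1 - 0.98773*0.946601 = 0.0650

0.0650


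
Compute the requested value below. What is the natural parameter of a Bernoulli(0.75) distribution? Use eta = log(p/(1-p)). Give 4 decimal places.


Natural parameter for Bernoulli: eta = log(p/(1-p)).
p = 0.75, 1-p = 0.25.
p/(1-p) = 3.0.
eta = log(3.0) = 1.0986

1.0986


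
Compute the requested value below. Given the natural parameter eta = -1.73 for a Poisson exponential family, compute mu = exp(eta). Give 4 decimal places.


Expectation parameter for Poisson exponential family:
mu = exp(eta).
eta = -1.73.
mu = exp(-1.73) = 0.1773

0.1773


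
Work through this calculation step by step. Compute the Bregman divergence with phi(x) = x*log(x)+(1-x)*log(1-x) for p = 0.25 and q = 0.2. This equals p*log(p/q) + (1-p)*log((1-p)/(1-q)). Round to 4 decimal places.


Bregman divergence with negative entropy generator:
D = p*log(p/q) + (1-p)*log((1-p)/(1-q)).
p = 0.25, q = 0.2.
p*log(p/q) = 0.25*log(0.25/0.2) = 0.055786.
(1-p)*log((1-p)/(1-q)) = 0.75*log(0.75/0.8) = -0.048404.
D = 0.055786 + -0.048404 = 0.0074

0.0074


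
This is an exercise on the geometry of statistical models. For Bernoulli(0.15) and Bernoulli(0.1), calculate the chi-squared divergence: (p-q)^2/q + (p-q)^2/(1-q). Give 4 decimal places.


Chi-squared divergence between Bernoulli distributions:
chi^2 = (p-q)^2/q + (p-q)^2/(1-q).
p = 0.15, q = 0.1, p-q = 0.05.
(p-q)^2 = 0.0025.
term1 = 0.0025/0.1 = 0.025.
term2 = 0.0025/0.9 = 0.002778.
chi^2 = 0.025 + 0.002778 = 0.0278

0.0278


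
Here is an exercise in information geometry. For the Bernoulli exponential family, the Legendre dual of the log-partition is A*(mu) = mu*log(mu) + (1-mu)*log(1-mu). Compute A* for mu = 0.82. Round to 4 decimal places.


Legendre transform for Bernoulli:
A*(mu) = mu*log(mu) + (1-mu)*log(1-mu).
mu = 0.82, 1-mu = 0.18.
mu*log(mu) = 0.82*log(0.82) = -0.16273.
(1-mu)*log(1-mu) = 0.18*log(0.18) = -0.308664.
A* = -0.16273 + -0.308664 = -0.4714

-0.4714


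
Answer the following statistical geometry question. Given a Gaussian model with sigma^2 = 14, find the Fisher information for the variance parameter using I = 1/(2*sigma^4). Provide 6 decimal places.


Fisher information for variance: I(sigma^2) = 1/(2*sigma^4).
sigma^2 = 14, so sigma^4 = 196.
I = 1/(2*196) = 1/392 = 0.002551

0.002551


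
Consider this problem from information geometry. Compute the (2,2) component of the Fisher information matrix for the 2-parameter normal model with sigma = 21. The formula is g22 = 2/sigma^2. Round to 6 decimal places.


For the 2-parameter normal family, the Fisher metric has:
  g11 = 1/sigma^2, g22 = 2/sigma^2.
sigma = 21, sigma^2 = 441.
g22 = 0.004535

0.004535


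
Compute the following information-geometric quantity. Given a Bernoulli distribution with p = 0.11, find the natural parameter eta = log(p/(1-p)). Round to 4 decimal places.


Natural parameter for Bernoulli: eta = log(p/(1-p)).
p = 0.11, 1-p = 0.89.
p/(1-p) = 0.123596.
eta = log(0.123596) = -2.0907

-2.0907


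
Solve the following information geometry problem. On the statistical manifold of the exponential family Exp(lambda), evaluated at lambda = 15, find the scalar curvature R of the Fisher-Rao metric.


This family has a single free parameter, so its statistical manifold
is 1-dimensional. The Riemann curvature tensor of any 1-dimensional
Riemannian manifold vanishes identically, so R = 0.

0


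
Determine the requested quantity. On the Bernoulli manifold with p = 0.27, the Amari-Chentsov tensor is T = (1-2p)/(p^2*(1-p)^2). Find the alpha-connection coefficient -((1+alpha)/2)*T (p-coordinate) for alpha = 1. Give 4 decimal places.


Skewness (Amari-Chentsov) tensor: T = (1-2p)/(p^2*(1-p)^2).
p = 0.27, 1-2p = 0.46, p^2 = 0.0729, (1-p)^2 = 0.5329.
T = 0.46/(0.0729 * 0.5329) = 11.840896.
In the p-coordinate, Gamma^(alpha) = Gamma^(0) - (alpha/2)*T with Gamma^(0) = (1/2)*g'(p) = -T/2,
so Gamma^(alpha) = -((1+alpha)/2)*T.
alpha = 1, -(1+alpha)/2 = -1.0.
Gamma = -1.0 * 11.840896 = -11.8409

-11.8409


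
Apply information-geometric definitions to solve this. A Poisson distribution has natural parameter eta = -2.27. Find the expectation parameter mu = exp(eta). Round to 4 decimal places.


Expectation parameter for Poisson exponential family:
mu = exp(eta).
eta = -2.27.
mu = exp(-2.27) = 0.1033

0.1033


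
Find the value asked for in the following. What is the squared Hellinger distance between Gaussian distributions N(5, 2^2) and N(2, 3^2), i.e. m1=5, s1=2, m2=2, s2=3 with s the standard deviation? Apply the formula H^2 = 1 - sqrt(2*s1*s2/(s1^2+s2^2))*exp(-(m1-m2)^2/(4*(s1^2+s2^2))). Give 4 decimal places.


Squared Hellinger distance for Gaussians:
H^2 = 1 - sqrt(2*s1*s2/(s1^2+s2^2)) * exp(-(m1-m2)^2/(4*(s1^2+s2^2))).
s1^2 = 4, s2^2 = 9, s1^2+s2^2 = 13.
sqrt(2*2*3/(13)) = 0.960769.
(m1-m2)^2 = (3)^2 = 9.
exp(-9/(4*13)) = exp(-0.173077) = 0.841073.
H^2 = 1 - 0.960769*0.841073 = 0.1919

0.1919


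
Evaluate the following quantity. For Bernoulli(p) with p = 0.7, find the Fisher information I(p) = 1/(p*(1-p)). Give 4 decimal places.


For Bernoulli(p), Fisher information is I(p) = 1/(p*(1-p)).
p = 0.7, 1-p = 0.3.
p*(1-p) = 0.21.
I(p) = 1/0.21 = 4.7619

4.7619


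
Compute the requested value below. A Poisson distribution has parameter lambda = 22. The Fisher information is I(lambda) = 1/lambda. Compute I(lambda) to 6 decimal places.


Fisher information for Poisson: I(lambda) = 1/lambda.
lambda = 22.
I(lambda) = 1/22 = 0.045455

0.045455


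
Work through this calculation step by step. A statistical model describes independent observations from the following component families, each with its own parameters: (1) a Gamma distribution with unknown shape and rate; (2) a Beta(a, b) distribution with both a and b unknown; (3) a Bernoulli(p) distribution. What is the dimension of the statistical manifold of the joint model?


The dimension of a statistical manifold equals the number of free
(independent) real parameters of the model. For a product of independent
blocks the parameter counts add.
- Gamma (shape, rate): 2.
- Beta (a, b): 2.
- Bernoulli (p): 1.
Total = 2 + 2 + 1 = 5.
Dimension = 5

5


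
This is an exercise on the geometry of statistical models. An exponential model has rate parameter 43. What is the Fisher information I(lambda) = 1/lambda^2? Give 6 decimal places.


Fisher information for exponential: I(lambda) = 1/lambda^2.
lambda = 43, lambda^2 = 1849.
I = 1/1849 = 0.000541

0.000541
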